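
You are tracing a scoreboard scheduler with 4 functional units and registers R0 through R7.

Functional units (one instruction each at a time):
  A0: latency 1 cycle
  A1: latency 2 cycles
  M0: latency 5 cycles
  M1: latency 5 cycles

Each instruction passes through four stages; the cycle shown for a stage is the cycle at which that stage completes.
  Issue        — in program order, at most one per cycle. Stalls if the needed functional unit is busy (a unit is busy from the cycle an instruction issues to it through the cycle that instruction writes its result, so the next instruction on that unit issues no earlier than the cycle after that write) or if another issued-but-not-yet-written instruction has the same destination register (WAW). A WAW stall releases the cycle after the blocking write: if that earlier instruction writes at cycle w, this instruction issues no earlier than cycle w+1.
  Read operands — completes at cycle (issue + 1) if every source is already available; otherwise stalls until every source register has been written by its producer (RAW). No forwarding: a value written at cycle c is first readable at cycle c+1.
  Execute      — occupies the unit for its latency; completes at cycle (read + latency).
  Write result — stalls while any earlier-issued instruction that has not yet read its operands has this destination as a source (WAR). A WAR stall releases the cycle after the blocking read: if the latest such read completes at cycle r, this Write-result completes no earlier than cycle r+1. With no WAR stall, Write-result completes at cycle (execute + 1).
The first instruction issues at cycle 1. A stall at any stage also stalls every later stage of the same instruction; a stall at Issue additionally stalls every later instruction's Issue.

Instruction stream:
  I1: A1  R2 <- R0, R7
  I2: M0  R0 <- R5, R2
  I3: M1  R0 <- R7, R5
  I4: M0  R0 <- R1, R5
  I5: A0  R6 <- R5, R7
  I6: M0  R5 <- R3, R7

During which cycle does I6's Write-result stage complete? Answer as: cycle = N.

[1] I1 issues→A1
[2] I1 reads; I2 issues→M0
[4] I1 exec-done
[5] I1 writes R2
[6] I2 reads
[11] I2 exec-done
[12] I2 writes R0
[13] I3 issues→M1
[14] I3 reads
[19] I3 exec-done
[20] I3 writes R0
[21] I4 issues→M0
[22] I4 reads; I5 issues→A0
[23] I5 reads
[24] I5 exec-done
[25] I5 writes R6
[27] I4 exec-done
[28] I4 writes R0
[29] I6 issues→M0
[30] I6 reads
[35] I6 exec-done
[36] I6 writes R5

cycle = 36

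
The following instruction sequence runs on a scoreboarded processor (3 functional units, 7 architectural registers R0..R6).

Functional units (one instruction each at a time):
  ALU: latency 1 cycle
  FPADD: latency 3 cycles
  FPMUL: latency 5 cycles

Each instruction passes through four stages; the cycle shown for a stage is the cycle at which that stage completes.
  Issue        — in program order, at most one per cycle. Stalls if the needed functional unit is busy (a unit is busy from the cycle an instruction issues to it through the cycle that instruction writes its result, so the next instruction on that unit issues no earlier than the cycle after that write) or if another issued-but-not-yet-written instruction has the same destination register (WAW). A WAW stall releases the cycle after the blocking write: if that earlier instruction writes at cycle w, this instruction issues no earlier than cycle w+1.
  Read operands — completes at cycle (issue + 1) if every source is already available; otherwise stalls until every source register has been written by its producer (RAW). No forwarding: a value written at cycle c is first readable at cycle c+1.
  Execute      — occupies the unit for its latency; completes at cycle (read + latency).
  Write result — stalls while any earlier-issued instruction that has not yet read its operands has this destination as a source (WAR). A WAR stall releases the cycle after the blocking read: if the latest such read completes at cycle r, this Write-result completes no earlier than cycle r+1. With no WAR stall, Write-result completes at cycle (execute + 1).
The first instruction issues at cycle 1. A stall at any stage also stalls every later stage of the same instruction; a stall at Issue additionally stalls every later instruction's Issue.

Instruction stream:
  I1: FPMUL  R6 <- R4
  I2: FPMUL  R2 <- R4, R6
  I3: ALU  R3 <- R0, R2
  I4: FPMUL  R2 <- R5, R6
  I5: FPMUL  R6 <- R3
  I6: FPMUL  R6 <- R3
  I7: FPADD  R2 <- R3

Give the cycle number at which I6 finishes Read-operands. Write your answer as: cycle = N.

cycle = 34

[I1] 1/2/7/8
[I2] 9/10/15/16  (struct: FPMUL busy until I1 writes@8)
[I3] 10/17/18/19  (RAW R2: wait I2 write@16)
[I4] 17/18/23/24  (struct: FPMUL busy until I2 writes@16)
[I5] 25/26/31/32  (struct: FPMUL busy until I4 writes@24)
[I6] 33/34/39/40  (struct: FPMUL busy until I5 writes@32)
[I7] 34/35/38/39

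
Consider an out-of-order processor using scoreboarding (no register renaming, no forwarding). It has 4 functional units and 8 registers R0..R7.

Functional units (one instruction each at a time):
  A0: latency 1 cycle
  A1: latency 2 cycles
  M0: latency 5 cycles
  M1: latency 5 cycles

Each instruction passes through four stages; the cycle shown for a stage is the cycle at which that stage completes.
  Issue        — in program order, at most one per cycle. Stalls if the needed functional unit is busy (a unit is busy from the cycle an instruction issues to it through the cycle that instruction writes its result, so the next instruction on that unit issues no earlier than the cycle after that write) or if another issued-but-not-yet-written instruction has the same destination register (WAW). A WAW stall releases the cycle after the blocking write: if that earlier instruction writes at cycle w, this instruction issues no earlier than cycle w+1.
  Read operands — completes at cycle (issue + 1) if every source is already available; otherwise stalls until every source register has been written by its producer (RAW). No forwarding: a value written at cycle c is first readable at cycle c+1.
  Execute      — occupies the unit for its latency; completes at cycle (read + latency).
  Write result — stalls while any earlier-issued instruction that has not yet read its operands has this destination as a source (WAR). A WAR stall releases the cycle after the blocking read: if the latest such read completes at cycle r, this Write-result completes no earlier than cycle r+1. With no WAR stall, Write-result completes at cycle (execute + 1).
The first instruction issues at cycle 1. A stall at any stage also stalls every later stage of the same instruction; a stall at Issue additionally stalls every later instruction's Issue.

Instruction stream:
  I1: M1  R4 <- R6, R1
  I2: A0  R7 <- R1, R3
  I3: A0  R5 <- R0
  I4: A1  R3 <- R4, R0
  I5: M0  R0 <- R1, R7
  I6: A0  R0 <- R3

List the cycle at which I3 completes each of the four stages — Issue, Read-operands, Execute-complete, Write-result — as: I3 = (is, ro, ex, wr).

I3 = (6, 7, 8, 9)

1) issue 1, read 2, done 7, write 8
2) issue 2, read 3, done 4, write 5
3) issue 6, read 7, done 8, write 9  <struct: A0 busy until I2 writes@5>
4) issue 7, read 9, done 11, write 12  <RAW R4: wait I1 write@8>
5) issue 8, read 9, done 14, write 15
6) issue 16, read 17, done 18, write 19  <WAW R0: wait I5 write@15>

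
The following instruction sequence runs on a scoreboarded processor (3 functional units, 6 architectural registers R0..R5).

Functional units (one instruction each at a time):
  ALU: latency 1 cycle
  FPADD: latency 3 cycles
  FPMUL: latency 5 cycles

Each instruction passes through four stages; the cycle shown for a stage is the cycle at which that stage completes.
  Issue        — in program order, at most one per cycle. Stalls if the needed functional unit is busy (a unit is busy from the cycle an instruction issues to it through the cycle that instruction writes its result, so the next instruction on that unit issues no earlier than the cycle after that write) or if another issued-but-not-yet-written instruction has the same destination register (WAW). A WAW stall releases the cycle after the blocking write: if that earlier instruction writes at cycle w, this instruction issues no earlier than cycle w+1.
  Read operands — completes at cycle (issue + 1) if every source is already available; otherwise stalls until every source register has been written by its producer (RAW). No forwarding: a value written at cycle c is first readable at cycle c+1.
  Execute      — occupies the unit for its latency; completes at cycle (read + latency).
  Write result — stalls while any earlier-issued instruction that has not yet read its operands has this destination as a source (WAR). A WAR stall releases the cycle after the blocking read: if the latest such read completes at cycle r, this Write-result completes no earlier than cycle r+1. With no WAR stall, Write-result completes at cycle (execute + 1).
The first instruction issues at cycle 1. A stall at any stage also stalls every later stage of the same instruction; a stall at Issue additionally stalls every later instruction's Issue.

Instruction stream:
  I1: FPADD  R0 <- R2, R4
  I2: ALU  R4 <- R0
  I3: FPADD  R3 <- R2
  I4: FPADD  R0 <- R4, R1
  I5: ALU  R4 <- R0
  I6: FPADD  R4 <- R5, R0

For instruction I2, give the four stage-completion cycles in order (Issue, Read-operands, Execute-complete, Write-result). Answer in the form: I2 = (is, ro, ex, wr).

I2 = (2, 7, 8, 9)

1) issue 1, read 2, done 5, write 6
2) issue 2, read 7, done 8, write 9  <RAW R0: wait I1 write@6>
3) issue 7, read 8, done 11, write 12  <struct: FPADD busy until I1 writes@6>
4) issue 13, read 14, done 17, write 18  <struct: FPADD busy until I3 writes@12>
5) issue 14, read 19, done 20, write 21  <RAW R0: wait I4 write@18>
6) issue 22, read 23, done 26, write 27  <WAW R4: wait I5 write@21>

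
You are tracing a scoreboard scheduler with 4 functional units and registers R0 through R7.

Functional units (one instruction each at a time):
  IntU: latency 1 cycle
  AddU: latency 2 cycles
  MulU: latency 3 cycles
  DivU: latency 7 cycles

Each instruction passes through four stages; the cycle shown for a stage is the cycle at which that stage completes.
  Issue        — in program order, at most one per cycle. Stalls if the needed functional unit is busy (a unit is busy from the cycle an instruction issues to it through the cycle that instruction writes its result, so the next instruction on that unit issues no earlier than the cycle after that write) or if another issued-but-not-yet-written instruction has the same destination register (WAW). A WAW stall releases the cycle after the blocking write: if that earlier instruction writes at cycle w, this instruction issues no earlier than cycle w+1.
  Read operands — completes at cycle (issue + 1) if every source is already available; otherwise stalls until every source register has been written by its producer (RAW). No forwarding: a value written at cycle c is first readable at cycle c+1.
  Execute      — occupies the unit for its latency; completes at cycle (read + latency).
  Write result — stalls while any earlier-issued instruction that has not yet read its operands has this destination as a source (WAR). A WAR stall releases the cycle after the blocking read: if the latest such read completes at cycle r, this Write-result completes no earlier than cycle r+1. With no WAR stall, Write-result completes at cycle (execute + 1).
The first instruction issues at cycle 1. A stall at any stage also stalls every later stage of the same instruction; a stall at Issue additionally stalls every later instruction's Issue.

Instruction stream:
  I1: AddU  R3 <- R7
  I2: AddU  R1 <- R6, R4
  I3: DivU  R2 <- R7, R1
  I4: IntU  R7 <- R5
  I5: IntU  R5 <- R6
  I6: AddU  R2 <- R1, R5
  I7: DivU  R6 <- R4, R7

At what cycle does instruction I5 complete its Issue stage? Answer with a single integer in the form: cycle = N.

cycle = 13

c1: I1 dispatched to AddU
c2: I1 operands ready
c4: I1 complete
c5: R3←I1
c6: I2 dispatched to AddU
c7: I2 operands ready; I3 dispatched to DivU
c8: I4 dispatched to IntU
c9: I2 complete; I4 operands ready
c10: R1←I2; I4 complete
c11: I3 operands ready
c12: R7←I4
c13: I5 dispatched to IntU
c14: I5 operands ready
c15: I5 complete
c16: R5←I5
c18: I3 complete
c19: R2←I3
c20: I6 dispatched to AddU
c21: I6 operands ready; I7 dispatched to DivU
c22: I7 operands ready
c23: I6 complete
c24: R2←I6
c29: I7 complete
c30: R6←I7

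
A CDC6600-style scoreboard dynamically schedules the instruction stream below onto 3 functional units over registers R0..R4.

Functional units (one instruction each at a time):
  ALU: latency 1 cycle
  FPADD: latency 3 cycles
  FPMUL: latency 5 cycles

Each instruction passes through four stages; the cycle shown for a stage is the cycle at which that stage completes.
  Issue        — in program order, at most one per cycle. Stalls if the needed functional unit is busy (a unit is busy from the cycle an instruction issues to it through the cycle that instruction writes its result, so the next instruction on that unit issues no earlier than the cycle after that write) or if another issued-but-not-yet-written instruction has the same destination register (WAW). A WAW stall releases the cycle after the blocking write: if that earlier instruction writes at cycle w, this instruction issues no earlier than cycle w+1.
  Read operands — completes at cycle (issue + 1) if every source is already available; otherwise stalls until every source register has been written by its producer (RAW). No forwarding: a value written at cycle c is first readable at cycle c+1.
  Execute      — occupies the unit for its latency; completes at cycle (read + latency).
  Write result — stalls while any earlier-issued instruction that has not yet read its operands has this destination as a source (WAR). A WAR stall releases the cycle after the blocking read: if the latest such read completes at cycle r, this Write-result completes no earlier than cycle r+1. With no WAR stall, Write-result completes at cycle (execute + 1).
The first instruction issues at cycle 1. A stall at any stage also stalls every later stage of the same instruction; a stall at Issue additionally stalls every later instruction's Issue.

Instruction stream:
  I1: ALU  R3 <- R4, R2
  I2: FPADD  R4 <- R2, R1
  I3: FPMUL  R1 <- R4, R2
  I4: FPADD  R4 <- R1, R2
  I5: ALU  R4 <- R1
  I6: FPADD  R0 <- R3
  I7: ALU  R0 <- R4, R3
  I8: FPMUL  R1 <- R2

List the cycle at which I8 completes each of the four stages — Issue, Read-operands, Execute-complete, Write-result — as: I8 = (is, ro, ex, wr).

1) issue 1, read 2, done 3, write 4
2) issue 2, read 3, done 6, write 7
3) issue 3, read 8, done 13, write 14  <RAW R4: wait I2 write@7>
4) issue 8, read 15, done 18, write 19  <struct: FPADD busy until I2 writes@7 / RAW R1: wait I3 write@14>
5) issue 20, read 21, done 22, write 23  <WAW R4: wait I4 write@19>
6) issue 21, read 22, done 25, write 26
7) issue 27, read 28, done 29, write 30  <WAW R0: wait I6 write@26>
8) issue 28, read 29, done 34, write 35

I8 = (28, 29, 34, 35)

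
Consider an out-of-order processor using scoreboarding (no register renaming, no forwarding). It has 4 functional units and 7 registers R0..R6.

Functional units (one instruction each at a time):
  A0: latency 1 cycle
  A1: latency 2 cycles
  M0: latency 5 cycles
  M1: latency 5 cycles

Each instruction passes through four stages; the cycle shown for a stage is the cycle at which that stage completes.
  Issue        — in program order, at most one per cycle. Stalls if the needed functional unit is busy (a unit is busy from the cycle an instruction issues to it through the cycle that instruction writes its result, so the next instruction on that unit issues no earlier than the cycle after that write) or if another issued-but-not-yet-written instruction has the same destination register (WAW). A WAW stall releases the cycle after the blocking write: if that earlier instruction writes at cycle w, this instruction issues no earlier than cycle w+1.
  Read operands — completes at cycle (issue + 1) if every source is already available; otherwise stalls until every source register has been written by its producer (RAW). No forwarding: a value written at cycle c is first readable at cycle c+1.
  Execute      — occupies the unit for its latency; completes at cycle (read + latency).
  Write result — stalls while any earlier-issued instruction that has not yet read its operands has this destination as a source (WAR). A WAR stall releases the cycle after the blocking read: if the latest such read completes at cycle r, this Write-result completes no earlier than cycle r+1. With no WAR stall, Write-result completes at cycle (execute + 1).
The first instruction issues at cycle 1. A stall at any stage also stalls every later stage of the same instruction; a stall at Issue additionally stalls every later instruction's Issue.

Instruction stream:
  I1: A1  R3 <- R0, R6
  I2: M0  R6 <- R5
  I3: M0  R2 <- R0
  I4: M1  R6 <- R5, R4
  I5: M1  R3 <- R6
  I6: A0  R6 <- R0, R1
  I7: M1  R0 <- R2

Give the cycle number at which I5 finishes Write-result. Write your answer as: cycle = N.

cycle = 26

t=1  issue I1 (A1)
t=2  I1 read-ops; issue I2 (M0)
t=3  I2 read-ops
t=4  I1 finished on A1
t=5  I1→R3
t=8  I2 finished on M0
t=9  I2→R6
t=10  issue I3 (M0)
t=11  I3 read-ops; issue I4 (M1)
t=12  I4 read-ops
t=16  I3 finished on M0
t=17  I3→R2; I4 finished on M1
t=18  I4→R6
t=19  issue I5 (M1)
t=20  I5 read-ops; issue I6 (A0)
t=21  I6 read-ops
t=22  I6 finished on A0
t=23  I6→R6
t=25  I5 finished on M1
t=26  I5→R3
t=27  issue I7 (M1)
t=28  I7 read-ops
t=33  I7 finished on M1
t=34  I7→R0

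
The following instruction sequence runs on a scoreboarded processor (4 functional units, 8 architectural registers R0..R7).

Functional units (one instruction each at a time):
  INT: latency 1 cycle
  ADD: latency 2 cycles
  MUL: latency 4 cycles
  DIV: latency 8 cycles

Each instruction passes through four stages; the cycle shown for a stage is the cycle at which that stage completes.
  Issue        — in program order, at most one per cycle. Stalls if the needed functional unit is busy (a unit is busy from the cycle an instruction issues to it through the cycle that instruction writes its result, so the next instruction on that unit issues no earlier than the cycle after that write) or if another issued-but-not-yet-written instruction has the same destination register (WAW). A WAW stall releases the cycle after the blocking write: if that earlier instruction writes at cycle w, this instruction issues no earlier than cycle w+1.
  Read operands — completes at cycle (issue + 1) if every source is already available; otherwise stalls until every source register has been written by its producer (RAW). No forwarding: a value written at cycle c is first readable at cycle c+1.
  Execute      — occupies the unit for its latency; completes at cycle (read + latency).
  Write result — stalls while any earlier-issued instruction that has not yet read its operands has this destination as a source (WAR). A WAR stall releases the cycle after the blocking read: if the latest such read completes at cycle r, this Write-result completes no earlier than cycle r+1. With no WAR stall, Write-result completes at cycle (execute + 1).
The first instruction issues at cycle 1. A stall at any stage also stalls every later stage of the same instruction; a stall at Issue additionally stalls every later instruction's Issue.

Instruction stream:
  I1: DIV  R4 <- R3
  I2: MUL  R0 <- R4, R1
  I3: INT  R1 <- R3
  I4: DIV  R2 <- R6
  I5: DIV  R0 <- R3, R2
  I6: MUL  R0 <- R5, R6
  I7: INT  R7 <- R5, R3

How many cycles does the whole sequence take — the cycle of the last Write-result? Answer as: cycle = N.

1) issue 1, read 2, done 10, write 11
2) issue 2, read 12, done 16, write 17  <RAW R4: wait I1 write@11>
3) issue 3, read 4, done 5, write 13  <WAR R1: wait I2 read@12>
4) issue 12, read 13, done 21, write 22  <struct: DIV busy until I1 writes@11>
5) issue 23, read 24, done 32, write 33  <struct: DIV busy until I4 writes@22>
6) issue 34, read 35, done 39, write 40  <WAW R0: wait I5 write@33>
7) issue 35, read 36, done 37, write 38

cycle = 40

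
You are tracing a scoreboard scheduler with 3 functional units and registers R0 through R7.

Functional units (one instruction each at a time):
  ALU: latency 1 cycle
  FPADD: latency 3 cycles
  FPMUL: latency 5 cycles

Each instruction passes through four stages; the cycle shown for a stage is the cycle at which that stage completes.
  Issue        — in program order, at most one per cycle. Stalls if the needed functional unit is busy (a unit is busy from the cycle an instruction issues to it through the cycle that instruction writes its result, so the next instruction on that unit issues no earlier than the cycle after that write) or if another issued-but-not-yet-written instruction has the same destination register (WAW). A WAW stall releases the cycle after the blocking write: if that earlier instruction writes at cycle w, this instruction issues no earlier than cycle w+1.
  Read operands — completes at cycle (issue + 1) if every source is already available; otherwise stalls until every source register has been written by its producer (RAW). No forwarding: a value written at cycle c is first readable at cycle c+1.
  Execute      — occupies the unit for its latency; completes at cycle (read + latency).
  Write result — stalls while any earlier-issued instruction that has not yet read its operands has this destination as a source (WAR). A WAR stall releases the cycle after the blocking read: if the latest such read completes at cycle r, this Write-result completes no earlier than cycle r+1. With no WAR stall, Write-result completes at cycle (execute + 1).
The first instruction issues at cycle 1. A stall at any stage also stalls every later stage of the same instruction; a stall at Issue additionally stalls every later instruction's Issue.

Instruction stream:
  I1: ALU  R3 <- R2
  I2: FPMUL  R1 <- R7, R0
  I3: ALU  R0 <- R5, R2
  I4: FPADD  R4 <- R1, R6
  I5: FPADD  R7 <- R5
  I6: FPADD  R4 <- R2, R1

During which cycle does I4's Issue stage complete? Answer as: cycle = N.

cycle = 6

[1] I1 issues→ALU
[2] I1 reads | I2 issues→FPMUL
[3] I1 exec-done | I2 reads
[4] I1 writes R3
[5] I3 issues→ALU
[6] I3 reads | I4 issues→FPADD
[7] I3 exec-done
[8] I2 exec-done | I3 writes R0
[9] I2 writes R1
[10] I4 reads
[13] I4 exec-done
[14] I4 writes R4
[15] I5 issues→FPADD
[16] I5 reads
[19] I5 exec-done
[20] I5 writes R7
[21] I6 issues→FPADD
[22] I6 reads
[25] I6 exec-done
[26] I6 writes R4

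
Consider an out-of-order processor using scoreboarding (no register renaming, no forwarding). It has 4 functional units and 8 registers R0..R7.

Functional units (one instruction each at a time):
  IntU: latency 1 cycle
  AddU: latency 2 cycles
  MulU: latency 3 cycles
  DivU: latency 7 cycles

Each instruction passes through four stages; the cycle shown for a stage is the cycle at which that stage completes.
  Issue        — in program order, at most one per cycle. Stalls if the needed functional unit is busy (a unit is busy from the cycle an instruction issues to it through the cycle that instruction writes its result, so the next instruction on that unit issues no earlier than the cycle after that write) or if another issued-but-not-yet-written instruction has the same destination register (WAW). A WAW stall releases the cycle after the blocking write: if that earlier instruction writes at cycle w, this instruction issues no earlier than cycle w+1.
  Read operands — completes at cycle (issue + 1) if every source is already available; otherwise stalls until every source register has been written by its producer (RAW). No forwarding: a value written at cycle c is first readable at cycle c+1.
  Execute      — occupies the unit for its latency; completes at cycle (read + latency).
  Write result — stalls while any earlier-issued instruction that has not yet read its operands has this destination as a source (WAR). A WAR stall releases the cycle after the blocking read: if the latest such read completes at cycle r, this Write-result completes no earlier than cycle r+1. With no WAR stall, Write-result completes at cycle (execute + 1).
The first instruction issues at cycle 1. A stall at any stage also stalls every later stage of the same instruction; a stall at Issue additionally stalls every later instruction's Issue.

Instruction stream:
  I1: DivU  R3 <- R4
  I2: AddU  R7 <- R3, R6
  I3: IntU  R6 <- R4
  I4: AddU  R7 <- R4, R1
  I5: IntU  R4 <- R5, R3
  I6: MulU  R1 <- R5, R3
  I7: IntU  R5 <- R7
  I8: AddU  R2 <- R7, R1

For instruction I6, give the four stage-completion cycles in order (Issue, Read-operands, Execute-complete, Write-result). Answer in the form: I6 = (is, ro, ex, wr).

[I1] 1/2/9/10
[I2] 2/11/13/14  (RAW R3: wait I1 write@10)
[I3] 3/4/5/12  (WAR R6: wait I2 read@11)
[I4] 15/16/18/19  (struct: AddU busy until I2 writes@14)
[I5] 16/17/18/19
[I6] 17/18/21/22
[I7] 20/21/22/23  (struct: IntU busy until I5 writes@19)
[I8] 21/23/25/26  (RAW R1: wait I6 write@22)

I6 = (17, 18, 21, 22)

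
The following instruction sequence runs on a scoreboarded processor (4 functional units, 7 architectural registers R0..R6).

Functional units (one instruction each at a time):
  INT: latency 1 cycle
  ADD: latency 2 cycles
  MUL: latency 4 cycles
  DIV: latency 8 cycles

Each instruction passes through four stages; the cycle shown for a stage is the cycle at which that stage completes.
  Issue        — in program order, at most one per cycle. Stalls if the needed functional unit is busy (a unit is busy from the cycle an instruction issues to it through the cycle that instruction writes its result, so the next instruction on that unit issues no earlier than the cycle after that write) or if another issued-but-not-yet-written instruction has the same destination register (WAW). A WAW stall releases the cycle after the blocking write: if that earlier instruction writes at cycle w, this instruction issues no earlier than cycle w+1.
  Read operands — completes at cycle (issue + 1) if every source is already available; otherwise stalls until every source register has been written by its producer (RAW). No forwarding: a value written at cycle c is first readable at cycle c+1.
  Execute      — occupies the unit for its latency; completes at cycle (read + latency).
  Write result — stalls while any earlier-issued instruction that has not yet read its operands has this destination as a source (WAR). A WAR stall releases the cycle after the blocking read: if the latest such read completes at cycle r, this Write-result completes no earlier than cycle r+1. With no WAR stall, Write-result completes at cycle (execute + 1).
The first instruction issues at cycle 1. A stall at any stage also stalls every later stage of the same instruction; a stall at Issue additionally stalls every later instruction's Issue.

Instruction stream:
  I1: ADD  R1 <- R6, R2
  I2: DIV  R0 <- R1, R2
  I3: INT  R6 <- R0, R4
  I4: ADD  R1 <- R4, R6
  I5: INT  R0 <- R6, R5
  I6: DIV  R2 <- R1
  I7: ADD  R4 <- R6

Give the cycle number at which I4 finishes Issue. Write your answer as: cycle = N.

cycle = 6

c1: issue I1 (ADD)
c2: I1 read-ops; issue I2 (DIV)
c3: issue I3 (INT)
c4: I1 finished on ADD
c5: I1→R1
c6: I2 read-ops; issue I4 (ADD)
c14: I2 finished on DIV
c15: I2→R0
c16: I3 read-ops
c17: I3 finished on INT
c18: I3→R6
c19: I4 read-ops; issue I5 (INT)
c20: I5 read-ops; issue I6 (DIV)
c21: I4 finished on ADD; I5 finished on INT
c22: I4→R1; I5→R0
c23: I6 read-ops; issue I7 (ADD)
c24: I7 read-ops
c26: I7 finished on ADD
c27: I7→R4
c31: I6 finished on DIV
c32: I6→R2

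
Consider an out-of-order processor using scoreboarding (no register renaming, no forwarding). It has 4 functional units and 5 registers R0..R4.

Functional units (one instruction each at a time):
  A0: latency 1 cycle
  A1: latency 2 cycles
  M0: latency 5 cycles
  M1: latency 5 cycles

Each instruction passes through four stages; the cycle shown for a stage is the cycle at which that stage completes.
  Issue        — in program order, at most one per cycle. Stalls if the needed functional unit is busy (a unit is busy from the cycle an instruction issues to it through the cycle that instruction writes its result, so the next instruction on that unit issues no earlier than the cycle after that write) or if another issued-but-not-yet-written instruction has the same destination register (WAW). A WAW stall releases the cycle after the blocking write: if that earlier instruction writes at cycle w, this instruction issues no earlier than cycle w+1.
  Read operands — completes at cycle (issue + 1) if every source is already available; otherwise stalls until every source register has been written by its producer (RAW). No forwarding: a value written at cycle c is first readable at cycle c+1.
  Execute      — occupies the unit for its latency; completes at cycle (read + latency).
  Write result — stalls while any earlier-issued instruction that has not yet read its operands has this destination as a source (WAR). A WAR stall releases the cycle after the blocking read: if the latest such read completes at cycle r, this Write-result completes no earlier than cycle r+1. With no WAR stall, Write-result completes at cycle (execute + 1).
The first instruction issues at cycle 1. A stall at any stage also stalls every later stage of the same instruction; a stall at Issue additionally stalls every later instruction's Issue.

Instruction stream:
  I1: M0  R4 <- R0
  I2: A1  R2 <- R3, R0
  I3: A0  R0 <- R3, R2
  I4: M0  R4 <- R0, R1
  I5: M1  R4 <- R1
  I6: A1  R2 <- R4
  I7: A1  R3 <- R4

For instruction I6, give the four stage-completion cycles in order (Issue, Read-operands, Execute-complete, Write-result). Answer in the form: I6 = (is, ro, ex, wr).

I1  is:1  ro:2  ex:7  wr:8
I2  is:2  ro:3  ex:5  wr:6
I3  is:3  ro:7  ex:8  wr:9  — RAW R2: wait I2 write@6
I4  is:9  ro:10  ex:15  wr:16  — struct: M0 busy until I1 writes@8
I5  is:17  ro:18  ex:23  wr:24  — WAW R4: wait I4 write@16
I6  is:18  ro:25  ex:27  wr:28  — RAW R4: wait I5 write@24
I7  is:29  ro:30  ex:32  wr:33  — struct: A1 busy until I6 writes@28

I6 = (18, 25, 27, 28)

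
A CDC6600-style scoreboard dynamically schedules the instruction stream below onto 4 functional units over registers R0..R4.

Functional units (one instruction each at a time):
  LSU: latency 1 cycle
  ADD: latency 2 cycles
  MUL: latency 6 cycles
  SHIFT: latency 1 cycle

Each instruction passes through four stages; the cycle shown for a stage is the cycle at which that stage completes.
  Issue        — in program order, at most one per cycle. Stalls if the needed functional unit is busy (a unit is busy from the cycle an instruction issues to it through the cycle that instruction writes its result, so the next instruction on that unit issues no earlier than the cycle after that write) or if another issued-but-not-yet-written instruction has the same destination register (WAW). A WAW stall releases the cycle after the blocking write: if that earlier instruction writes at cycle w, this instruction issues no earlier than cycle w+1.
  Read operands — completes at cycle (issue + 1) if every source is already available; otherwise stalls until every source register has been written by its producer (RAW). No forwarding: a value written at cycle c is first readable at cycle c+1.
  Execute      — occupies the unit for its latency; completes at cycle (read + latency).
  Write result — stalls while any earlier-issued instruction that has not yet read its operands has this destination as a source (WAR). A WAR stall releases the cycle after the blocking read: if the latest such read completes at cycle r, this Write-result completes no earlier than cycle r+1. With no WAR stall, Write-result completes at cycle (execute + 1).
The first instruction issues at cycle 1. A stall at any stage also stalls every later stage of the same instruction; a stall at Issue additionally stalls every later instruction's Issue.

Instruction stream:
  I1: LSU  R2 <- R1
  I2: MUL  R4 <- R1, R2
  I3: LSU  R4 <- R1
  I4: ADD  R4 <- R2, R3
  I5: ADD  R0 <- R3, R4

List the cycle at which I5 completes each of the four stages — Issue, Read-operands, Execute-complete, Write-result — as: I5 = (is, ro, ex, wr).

I5 = (22, 23, 25, 26)

c1: issue I1 (LSU)
c2: I1 read-ops · issue I2 (MUL)
c3: I1 finished on LSU
c4: I1→R2
c5: I2 read-ops
c11: I2 finished on MUL
c12: I2→R4
c13: issue I3 (LSU)
c14: I3 read-ops
c15: I3 finished on LSU
c16: I3→R4
c17: issue I4 (ADD)
c18: I4 read-ops
c20: I4 finished on ADD
c21: I4→R4
c22: issue I5 (ADD)
c23: I5 read-ops
c25: I5 finished on ADD
c26: I5→R0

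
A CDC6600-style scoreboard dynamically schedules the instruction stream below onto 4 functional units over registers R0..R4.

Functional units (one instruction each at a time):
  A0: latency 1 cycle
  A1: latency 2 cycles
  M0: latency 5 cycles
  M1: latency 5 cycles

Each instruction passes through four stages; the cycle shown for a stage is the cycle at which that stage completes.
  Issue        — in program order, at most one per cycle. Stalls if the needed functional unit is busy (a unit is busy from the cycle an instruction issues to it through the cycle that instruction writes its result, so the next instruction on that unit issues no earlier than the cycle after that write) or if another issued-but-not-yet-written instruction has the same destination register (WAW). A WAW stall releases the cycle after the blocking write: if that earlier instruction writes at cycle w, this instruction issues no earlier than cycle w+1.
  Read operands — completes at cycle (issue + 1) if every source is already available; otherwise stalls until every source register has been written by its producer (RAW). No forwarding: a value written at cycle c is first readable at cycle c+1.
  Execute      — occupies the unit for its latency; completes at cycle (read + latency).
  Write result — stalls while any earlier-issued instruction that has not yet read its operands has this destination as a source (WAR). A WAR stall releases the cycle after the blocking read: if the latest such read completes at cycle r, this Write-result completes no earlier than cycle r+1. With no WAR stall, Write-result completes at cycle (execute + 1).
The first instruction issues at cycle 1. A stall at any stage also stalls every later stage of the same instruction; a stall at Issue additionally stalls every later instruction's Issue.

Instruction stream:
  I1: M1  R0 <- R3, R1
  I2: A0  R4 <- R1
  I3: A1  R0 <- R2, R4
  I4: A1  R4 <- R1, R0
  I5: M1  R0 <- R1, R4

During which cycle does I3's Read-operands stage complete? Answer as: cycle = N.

cycle 1: issue I1 (M1)
cycle 2: I1 read-ops, issue I2 (A0)
cycle 3: I2 read-ops
cycle 4: I2 finished on A0
cycle 5: I2→R4
cycle 7: I1 finished on M1
cycle 8: I1→R0
cycle 9: issue I3 (A1)
cycle 10: I3 read-ops
cycle 12: I3 finished on A1
cycle 13: I3→R0
cycle 14: issue I4 (A1)
cycle 15: I4 read-ops, issue I5 (M1)
cycle 17: I4 finished on A1
cycle 18: I4→R4
cycle 19: I5 read-ops
cycle 24: I5 finished on M1
cycle 25: I5→R0

cycle = 10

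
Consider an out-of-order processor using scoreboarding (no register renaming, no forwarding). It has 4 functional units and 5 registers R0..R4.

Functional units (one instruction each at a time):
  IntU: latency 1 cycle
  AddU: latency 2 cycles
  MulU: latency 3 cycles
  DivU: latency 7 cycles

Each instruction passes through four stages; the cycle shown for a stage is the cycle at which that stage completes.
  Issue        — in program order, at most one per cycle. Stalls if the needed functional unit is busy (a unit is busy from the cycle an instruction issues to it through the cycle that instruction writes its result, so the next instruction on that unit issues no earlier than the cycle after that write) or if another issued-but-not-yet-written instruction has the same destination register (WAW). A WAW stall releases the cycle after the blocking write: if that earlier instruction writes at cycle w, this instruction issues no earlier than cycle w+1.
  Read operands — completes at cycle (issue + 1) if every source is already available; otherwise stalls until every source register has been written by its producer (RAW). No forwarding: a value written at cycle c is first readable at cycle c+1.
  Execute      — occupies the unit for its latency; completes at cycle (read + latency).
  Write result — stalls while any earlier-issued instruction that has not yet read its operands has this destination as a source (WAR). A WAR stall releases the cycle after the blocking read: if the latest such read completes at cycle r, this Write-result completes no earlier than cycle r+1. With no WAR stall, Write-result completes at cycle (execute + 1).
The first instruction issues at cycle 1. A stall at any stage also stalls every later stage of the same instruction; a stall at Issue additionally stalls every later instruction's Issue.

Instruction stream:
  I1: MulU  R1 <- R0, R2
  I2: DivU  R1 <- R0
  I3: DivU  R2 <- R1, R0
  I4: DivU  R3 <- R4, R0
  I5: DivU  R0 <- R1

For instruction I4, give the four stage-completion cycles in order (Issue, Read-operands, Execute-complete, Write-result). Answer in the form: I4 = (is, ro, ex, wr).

I4 = (27, 28, 35, 36)

I1 -> (1, 2, 5, 6)
I2 -> (7, 8, 15, 16)  // WAW R1: wait I1 write@6
I3 -> (17, 18, 25, 26)  // struct: DivU busy until I2 writes@16
I4 -> (27, 28, 35, 36)  // struct: DivU busy until I3 writes@26
I5 -> (37, 38, 45, 46)  // struct: DivU busy until I4 writes@36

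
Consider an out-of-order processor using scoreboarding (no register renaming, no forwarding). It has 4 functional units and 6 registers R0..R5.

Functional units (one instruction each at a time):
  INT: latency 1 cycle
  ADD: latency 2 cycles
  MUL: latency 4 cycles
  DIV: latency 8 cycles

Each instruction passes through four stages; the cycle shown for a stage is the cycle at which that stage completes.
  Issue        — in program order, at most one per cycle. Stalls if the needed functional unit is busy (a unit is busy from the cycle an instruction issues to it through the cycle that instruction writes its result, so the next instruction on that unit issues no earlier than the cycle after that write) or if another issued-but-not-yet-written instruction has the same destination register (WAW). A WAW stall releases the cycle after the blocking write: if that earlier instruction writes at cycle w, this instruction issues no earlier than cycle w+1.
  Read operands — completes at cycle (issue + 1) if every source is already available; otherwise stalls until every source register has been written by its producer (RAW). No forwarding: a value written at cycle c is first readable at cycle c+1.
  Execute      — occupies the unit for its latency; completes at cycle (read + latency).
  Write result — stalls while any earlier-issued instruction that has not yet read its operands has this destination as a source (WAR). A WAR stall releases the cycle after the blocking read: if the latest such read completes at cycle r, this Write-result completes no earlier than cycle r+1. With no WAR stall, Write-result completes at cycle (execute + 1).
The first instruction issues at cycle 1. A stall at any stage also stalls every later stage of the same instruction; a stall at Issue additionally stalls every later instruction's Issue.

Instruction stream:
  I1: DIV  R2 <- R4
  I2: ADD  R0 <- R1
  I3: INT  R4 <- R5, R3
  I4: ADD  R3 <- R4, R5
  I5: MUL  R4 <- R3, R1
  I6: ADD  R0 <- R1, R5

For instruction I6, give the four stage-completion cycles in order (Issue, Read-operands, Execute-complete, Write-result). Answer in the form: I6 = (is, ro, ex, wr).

I1 -> (1, 2, 10, 11)
I2 -> (2, 3, 5, 6)
I3 -> (3, 4, 5, 6)
I4 -> (7, 8, 10, 11)  // struct: ADD busy until I2 writes@6
I5 -> (8, 12, 16, 17)  // RAW R3: wait I4 write@11
I6 -> (12, 13, 15, 16)  // struct: ADD busy until I4 writes@11

I6 = (12, 13, 15, 16)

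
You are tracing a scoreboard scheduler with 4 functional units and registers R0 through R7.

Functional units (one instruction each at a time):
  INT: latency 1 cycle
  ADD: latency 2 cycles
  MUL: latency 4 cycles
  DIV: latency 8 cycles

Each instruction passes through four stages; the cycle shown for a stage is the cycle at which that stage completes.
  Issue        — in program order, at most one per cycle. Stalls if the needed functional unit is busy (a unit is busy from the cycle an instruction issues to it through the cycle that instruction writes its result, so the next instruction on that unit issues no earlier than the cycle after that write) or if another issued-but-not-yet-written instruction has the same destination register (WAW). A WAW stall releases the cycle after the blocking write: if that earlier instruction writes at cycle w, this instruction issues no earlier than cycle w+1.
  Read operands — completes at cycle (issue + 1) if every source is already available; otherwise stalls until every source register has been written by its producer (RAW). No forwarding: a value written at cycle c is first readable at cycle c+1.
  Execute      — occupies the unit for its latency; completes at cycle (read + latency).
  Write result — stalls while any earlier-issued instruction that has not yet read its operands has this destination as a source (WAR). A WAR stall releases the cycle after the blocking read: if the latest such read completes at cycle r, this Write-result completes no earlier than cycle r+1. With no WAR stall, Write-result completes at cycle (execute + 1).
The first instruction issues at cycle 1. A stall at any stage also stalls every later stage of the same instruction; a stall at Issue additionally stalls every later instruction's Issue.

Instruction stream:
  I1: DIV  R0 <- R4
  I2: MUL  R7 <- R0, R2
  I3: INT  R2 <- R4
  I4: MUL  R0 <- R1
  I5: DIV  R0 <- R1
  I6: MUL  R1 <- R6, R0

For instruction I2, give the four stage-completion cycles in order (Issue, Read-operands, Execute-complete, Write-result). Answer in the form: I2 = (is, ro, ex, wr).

I2 = (2, 12, 16, 17)

[1] I1 dispatched to DIV
[2] I1 operands ready, I2 dispatched to MUL
[3] I3 dispatched to INT
[4] I3 operands ready
[5] I3 complete
[10] I1 complete
[11] R0←I1
[12] I2 operands ready
[13] R2←I3
[16] I2 complete
[17] R7←I2
[18] I4 dispatched to MUL
[19] I4 operands ready
[23] I4 complete
[24] R0←I4
[25] I5 dispatched to DIV
[26] I5 operands ready, I6 dispatched to MUL
[34] I5 complete
[35] R0←I5
[36] I6 operands ready
[40] I6 complete
[41] R1←I6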